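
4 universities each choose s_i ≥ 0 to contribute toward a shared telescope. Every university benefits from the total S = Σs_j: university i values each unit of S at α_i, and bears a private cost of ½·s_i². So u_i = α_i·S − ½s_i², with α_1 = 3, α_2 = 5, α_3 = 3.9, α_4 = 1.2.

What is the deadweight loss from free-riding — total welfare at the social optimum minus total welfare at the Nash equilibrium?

University i's FOC: ∂u_i/∂s_i = α_i − s_i = 0, so s_i* = α_i.
NE contributions = (3, 5, 3.9, 1.2); S = 13.1.
W^NE = (Σα)·S − ½Σα_i² = 13.1² − ½·50.65 = 146.285.
Planner sets s_i = Σα_j = 13.1 for every i, so S^SO = 4·13.1 = 52.4.
W^SO = (Σα)·S^SO − ½·4·(Σα)² = (4/2)·13.1² = 343.22.
Deadweight loss = W^SO − W^NE = 196.935.

196.935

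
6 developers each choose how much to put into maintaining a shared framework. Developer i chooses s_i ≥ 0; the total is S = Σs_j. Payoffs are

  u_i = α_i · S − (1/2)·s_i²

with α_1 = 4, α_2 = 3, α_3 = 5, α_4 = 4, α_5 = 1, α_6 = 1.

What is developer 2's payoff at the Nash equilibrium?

Developer i's FOC: ∂u_i/∂s_i = α_i − s_i = 0, so s_i* = α_i.
NE contributions = (4, 3, 5, 4, 1, 1); S = 18.
u_2 = α_2·S − ½·(s_2)² = 3·18 − ½·3² = 49.5.

49.5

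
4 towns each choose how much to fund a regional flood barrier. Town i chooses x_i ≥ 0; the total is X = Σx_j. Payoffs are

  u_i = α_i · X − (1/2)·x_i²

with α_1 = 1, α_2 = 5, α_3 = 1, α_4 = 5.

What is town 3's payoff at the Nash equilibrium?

Town i's FOC: ∂u_i/∂x_i = α_i − x_i = 0, so x_i* = α_i.
NE contributions = (1, 5, 1, 5); X = 12.
u_3 = α_3·X − ½·(x_3)² = 1·12 − ½·1² = 11.5.

11.5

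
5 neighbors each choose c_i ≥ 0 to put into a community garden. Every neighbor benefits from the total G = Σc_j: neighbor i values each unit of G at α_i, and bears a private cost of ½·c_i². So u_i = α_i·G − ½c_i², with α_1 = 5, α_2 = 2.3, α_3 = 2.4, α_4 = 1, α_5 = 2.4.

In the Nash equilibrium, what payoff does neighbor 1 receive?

Neighbor i's FOC: ∂u_i/∂c_i = α_i − c_i = 0, so c_i* = α_i.
NE contributions = (5, 2.3, 2.4, 1, 2.4); G = 13.1.
u_1 = α_1·G − ½·(c_1)² = 5·13.1 − ½·5² = 53.

53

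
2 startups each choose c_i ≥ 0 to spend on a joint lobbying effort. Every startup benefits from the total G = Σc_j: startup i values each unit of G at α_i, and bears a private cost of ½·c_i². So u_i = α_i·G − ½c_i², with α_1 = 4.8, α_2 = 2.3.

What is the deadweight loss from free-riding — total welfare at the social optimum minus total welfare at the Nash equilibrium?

Startup i's FOC: ∂u_i/∂c_i = α_i − c_i = 0, so c_i* = α_i.
NE contributions = (4.8, 2.3); G = 7.1.
W^NE = (Σα)·G − ½Σα_i² = 7.1² − ½·28.33 = 36.245.
Planner sets c_i = Σα_j = 7.1 for every i, so G^SO = 2·7.1 = 14.2.
W^SO = (Σα)·G^SO − ½·2·(Σα)² = (2/2)·7.1² = 50.41.
Deadweight loss = W^SO − W^NE = 14.165.

14.165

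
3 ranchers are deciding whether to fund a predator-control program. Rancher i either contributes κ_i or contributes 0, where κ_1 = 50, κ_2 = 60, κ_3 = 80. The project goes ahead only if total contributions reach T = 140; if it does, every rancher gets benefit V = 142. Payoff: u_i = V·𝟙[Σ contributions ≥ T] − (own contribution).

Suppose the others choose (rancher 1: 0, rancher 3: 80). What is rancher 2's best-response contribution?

60

Others' total = 80. Contributing 60 brings total to 140 ≥ 140: gain V − κ_2 = 82.
Best response: 60.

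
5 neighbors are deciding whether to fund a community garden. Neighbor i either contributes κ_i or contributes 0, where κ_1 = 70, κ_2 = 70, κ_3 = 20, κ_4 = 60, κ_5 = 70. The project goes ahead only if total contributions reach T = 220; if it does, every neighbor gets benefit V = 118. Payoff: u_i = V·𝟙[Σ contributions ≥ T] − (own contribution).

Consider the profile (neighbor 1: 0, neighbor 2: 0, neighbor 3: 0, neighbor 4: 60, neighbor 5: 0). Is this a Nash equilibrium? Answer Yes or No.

Total = 60 < 220: not provided.
Neighbor 1 (pledges 0, payoff 0): pledging 70 → total 130, payoff -70. No gain.
Neighbor 2 (pledges 0, payoff 0): pledging 70 → total 130, payoff -70. No gain.
Neighbor 3 (pledges 0, payoff 0): pledging 20 → total 80, payoff -20. No gain.
Neighbor 4 (pledges 60, payoff -60): dropping to 0 → total 0, payoff 0. Profitable deviation.

No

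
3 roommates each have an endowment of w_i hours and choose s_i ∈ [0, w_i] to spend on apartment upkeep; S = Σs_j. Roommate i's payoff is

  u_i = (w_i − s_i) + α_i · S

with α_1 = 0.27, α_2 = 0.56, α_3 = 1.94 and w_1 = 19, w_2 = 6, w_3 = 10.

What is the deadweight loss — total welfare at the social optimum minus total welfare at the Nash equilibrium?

∂u_i/∂s_i = α_i − 1, so roommate i contributes w_i if α_i > 1, else 0.
α_i > 1 for i ∈ {3}; NE contributions (0, 0, 10), S = 10.
W^NE = Σw_i − S^NE + (Σα_i)·S^NE = 35 + 1.77·10 = 52.7.
Planner: ∂(Σu_j)/∂s_i = Σα_j − 1 = 1.77 > 0, so everyone contributes w_i; S^SO = 35, W^SO = 35 + 1.77·35 = 96.95.
Deadweight loss = 44.25.

44.25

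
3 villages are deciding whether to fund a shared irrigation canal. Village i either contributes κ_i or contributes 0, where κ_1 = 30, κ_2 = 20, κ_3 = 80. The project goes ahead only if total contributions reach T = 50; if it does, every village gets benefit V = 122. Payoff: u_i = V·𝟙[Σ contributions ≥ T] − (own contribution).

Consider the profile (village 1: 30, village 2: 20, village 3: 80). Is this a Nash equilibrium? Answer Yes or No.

Total = 130 ≥ 50: provided.
Village 1 (pledges 30, payoff 92): dropping to 0 → total 100, payoff 122. Profitable deviation.

No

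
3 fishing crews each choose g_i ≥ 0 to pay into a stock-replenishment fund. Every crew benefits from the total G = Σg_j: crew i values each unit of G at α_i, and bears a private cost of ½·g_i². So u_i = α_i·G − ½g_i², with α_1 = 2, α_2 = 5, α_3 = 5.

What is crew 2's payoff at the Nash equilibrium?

47.5

Crew i's FOC: ∂u_i/∂g_i = α_i − g_i = 0, so g_i* = α_i.
NE contributions = (2, 5, 5); G = 12.
u_2 = α_2·G − ½·(g_2)² = 5·12 − ½·5² = 47.5.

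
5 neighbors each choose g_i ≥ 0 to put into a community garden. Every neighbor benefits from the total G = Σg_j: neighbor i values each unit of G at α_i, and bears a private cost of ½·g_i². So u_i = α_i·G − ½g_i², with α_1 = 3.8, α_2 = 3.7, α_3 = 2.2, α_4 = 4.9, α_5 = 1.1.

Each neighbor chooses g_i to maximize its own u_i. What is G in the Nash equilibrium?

Neighbor i's FOC: ∂u_i/∂g_i = α_i − g_i = 0, so g_i* = α_i.
NE contributions = (3.8, 3.7, 2.2, 4.9, 1.1); G = 15.7.

15.7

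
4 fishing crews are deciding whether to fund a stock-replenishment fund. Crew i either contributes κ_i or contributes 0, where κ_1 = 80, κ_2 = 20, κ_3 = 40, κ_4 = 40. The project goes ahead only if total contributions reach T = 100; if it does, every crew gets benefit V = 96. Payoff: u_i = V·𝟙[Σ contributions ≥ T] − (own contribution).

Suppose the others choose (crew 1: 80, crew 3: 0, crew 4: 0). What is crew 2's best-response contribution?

20

Others' total = 80. Contributing 20 brings total to 100 ≥ 100: gain V − κ_2 = 76.
Best response: 20.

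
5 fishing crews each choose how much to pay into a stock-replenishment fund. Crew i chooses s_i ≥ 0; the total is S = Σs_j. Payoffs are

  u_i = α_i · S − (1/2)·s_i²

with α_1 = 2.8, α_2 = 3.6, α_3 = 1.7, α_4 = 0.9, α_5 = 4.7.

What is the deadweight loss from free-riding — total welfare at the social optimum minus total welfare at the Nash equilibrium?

Crew i's FOC: ∂u_i/∂s_i = α_i − s_i = 0, so s_i* = α_i.
NE contributions = (2.8, 3.6, 1.7, 0.9, 4.7); S = 13.7.
W^NE = (Σα)·S − ½Σα_i² = 13.7² − ½·46.59 = 164.395.
Planner sets s_i = Σα_j = 13.7 for every i, so S^SO = 5·13.7 = 68.5.
W^SO = (Σα)·S^SO − ½·5·(Σα)² = (5/2)·13.7² = 469.225.
Deadweight loss = W^SO − W^NE = 304.83.

304.83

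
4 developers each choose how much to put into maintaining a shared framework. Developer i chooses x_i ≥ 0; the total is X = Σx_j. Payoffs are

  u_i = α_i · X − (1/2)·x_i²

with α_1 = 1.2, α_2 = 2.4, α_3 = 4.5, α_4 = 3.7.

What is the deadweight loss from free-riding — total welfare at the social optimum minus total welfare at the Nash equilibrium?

Developer i's FOC: ∂u_i/∂x_i = α_i − x_i = 0, so x_i* = α_i.
NE contributions = (1.2, 2.4, 4.5, 3.7); X = 11.8.
W^NE = (Σα)·X − ½Σα_i² = 11.8² − ½·41.14 = 118.67.
Planner sets x_i = Σα_j = 11.8 for every i, so X^SO = 4·11.8 = 47.2.
W^SO = (Σα)·X^SO − ½·4·(Σα)² = (4/2)·11.8² = 278.48.
Deadweight loss = W^SO − W^NE = 159.81.

159.81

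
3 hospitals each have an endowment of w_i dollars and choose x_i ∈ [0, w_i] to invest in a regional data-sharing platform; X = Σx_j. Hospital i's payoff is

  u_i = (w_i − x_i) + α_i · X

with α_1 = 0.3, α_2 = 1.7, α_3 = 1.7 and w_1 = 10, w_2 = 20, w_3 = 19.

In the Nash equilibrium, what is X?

39

∂u_i/∂x_i = α_i − 1, so hospital i contributes w_i if α_i > 1, else 0.
α_i > 1 for i ∈ {2, 3}; NE contributions (0, 20, 19), X = 39.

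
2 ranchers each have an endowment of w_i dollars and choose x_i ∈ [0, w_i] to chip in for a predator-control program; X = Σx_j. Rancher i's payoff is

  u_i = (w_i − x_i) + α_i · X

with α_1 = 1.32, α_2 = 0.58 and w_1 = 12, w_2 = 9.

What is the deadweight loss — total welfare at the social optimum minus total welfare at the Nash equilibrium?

8.1

∂u_i/∂x_i = α_i − 1, so rancher i contributes w_i if α_i > 1, else 0.
α_i > 1 for i ∈ {1}; NE contributions (12, 0), X = 12.
W^NE = Σw_i − X^NE + (Σα_i)·X^NE = 21 + 0.9·12 = 31.8.
Planner: ∂(Σu_j)/∂x_i = Σα_j − 1 = 0.9 > 0, so everyone contributes w_i; X^SO = 21, W^SO = 21 + 0.9·21 = 39.9.
Deadweight loss = 8.1.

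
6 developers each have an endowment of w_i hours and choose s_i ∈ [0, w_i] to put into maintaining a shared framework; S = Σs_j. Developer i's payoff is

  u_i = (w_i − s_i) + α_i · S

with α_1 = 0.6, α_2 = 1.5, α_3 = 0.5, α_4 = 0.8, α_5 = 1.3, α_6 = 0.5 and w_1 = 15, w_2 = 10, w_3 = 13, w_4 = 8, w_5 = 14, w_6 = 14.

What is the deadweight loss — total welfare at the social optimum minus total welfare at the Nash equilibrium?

210

∂u_i/∂s_i = α_i − 1, so developer i contributes w_i if α_i > 1, else 0.
α_i > 1 for i ∈ {2, 5}; NE contributions (0, 10, 0, 0, 14, 0), S = 24.
W^NE = Σw_i − S^NE + (Σα_i)·S^NE = 74 + 4.2·24 = 174.8.
Planner: ∂(Σu_j)/∂s_i = Σα_j − 1 = 4.2 > 0, so everyone contributes w_i; S^SO = 74, W^SO = 74 + 4.2·74 = 384.8.
Deadweight loss = 210.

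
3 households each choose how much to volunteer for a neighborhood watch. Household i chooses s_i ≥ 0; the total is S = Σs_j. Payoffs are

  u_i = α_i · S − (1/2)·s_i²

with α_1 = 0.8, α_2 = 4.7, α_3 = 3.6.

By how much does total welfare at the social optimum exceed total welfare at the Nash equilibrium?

Household i's FOC: ∂u_i/∂s_i = α_i − s_i = 0, so s_i* = α_i.
NE contributions = (0.8, 4.7, 3.6); S = 9.1.
W^NE = (Σα)·S − ½Σα_i² = 9.1² − ½·35.69 = 64.965.
Planner sets s_i = Σα_j = 9.1 for every i, so S^SO = 3·9.1 = 27.3.
W^SO = (Σα)·S^SO − ½·3·(Σα)² = (3/2)·9.1² = 124.215.
Deadweight loss = W^SO − W^NE = 59.25.

59.25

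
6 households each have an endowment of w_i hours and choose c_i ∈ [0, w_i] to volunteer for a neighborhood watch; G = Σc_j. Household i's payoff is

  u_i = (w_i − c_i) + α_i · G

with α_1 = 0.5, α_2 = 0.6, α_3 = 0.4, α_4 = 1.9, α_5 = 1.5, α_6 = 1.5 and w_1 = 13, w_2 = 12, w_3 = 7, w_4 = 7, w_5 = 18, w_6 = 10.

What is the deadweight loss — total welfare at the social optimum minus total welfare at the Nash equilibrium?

∂u_i/∂c_i = α_i − 1, so household i contributes w_i if α_i > 1, else 0.
α_i > 1 for i ∈ {4, 5, 6}; NE contributions (0, 0, 0, 7, 18, 10), G = 35.
W^NE = Σw_i − G^NE + (Σα_i)·G^NE = 67 + 5.4·35 = 256.
Planner: ∂(Σu_j)/∂c_i = Σα_j − 1 = 5.4 > 0, so everyone contributes w_i; G^SO = 67, W^SO = 67 + 5.4·67 = 428.8.
Deadweight loss = 172.8.

172.8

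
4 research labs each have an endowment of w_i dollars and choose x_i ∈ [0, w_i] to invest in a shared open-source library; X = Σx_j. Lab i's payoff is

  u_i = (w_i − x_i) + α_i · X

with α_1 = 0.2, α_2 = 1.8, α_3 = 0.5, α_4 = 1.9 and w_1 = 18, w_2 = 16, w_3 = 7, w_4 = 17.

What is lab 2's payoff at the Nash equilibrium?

∂u_i/∂x_i = α_i − 1, so lab i contributes w_i if α_i > 1, else 0.
α_i > 1 for i ∈ {2, 4}; NE contributions (0, 16, 0, 17), X = 33.
u_2 = (16 − 16) + 1.8·33 = 59.4.

59.4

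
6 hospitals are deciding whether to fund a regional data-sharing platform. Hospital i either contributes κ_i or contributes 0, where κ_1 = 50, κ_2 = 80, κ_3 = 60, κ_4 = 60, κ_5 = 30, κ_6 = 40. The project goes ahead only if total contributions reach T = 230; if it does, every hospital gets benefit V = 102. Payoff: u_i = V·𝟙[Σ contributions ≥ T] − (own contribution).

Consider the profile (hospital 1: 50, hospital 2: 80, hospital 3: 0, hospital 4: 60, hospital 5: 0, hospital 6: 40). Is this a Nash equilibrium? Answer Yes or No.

Yes

Total = 230 ≥ 230: provided.
Hospital 1 (pledges 50, payoff 52): dropping to 0 → total 180, payoff 0. No gain.
Hospital 2 (pledges 80, payoff 22): dropping to 0 → total 150, payoff 0. No gain.
Hospital 3 (pledges 0, payoff 102): pledging 60 → total 290, payoff 42. No gain.
Hospital 4 (pledges 60, payoff 42): dropping to 0 → total 170, payoff 0. No gain.
Hospital 5 (pledges 0, payoff 102): pledging 30 → total 260, payoff 72. No gain.
Hospital 6 (pledges 40, payoff 62): dropping to 0 → total 190, payoff 0. No gain.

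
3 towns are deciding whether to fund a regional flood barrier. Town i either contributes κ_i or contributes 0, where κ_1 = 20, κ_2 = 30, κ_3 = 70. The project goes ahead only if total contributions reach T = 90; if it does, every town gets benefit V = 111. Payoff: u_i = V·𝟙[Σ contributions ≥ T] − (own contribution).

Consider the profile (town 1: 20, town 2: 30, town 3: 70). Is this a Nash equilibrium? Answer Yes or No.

Total = 120 ≥ 90: provided.
Town 1 (pledges 20, payoff 91): dropping to 0 → total 100, payoff 111. Profitable deviation.

No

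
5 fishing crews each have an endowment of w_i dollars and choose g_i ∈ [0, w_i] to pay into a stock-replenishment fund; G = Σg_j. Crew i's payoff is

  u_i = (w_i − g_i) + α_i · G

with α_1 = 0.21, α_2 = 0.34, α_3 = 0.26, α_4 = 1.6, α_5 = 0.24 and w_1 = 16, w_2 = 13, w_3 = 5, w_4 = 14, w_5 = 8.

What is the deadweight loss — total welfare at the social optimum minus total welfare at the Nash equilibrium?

69.3

∂u_i/∂g_i = α_i − 1, so crew i contributes w_i if α_i > 1, else 0.
α_i > 1 for i ∈ {4}; NE contributions (0, 0, 0, 14, 0), G = 14.
W^NE = Σw_i − G^NE + (Σα_i)·G^NE = 56 + 1.65·14 = 79.1.
Planner: ∂(Σu_j)/∂g_i = Σα_j − 1 = 1.65 > 0, so everyone contributes w_i; G^SO = 56, W^SO = 56 + 1.65·56 = 148.4.
Deadweight loss = 69.3.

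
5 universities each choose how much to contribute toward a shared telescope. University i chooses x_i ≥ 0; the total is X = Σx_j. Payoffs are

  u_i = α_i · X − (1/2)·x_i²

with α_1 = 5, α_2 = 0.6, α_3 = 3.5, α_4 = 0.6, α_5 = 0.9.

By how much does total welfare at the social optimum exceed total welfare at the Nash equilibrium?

University i's FOC: ∂u_i/∂x_i = α_i − x_i = 0, so x_i* = α_i.
NE contributions = (5, 0.6, 3.5, 0.6, 0.9); X = 10.6.
W^NE = (Σα)·X − ½Σα_i² = 10.6² − ½·38.78 = 92.97.
Planner sets x_i = Σα_j = 10.6 for every i, so X^SO = 5·10.6 = 53.
W^SO = (Σα)·X^SO − ½·5·(Σα)² = (5/2)·10.6² = 280.9.
Deadweight loss = W^SO − W^NE = 187.93.

187.93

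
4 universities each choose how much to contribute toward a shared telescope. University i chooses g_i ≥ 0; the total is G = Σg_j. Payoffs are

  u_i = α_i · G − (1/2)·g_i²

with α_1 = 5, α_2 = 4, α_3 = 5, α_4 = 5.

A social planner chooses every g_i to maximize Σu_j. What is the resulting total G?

Planner FOC: ∂(Σu_j)/∂g_i = (Σα_j) − g_i = 0, so g_i^SO = Σα_j = 19 for every i; G^SO = 76.

76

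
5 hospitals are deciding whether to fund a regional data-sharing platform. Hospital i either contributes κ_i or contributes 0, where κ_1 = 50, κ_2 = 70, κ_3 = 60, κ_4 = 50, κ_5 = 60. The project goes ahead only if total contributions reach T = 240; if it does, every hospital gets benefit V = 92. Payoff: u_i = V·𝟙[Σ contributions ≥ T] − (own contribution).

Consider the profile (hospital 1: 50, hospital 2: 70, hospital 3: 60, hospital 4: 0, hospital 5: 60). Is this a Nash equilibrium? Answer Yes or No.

Total = 240 ≥ 240: provided.
Hospital 1 (pledges 50, payoff 42): dropping to 0 → total 190, payoff 0. No gain.
Hospital 2 (pledges 70, payoff 22): dropping to 0 → total 170, payoff 0. No gain.
Hospital 3 (pledges 60, payoff 32): dropping to 0 → total 180, payoff 0. No gain.
Hospital 4 (pledges 0, payoff 92): pledging 50 → total 290, payoff 42. No gain.
Hospital 5 (pledges 60, payoff 32): dropping to 0 → total 180, payoff 0. No gain.

Yes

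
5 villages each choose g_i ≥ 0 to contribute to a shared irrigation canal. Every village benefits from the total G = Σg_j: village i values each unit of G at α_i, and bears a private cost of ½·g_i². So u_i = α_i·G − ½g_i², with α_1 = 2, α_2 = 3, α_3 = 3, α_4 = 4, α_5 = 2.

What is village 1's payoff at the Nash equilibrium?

26

Village i's FOC: ∂u_i/∂g_i = α_i − g_i = 0, so g_i* = α_i.
NE contributions = (2, 3, 3, 4, 2); G = 14.
u_1 = α_1·G − ½·(g_1)² = 2·14 − ½·2² = 26.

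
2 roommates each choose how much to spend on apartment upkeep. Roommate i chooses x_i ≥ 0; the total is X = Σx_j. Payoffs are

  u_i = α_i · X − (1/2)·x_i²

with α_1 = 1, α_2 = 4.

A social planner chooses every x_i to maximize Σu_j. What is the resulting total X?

10

Planner FOC: ∂(Σu_j)/∂x_i = (Σα_j) − x_i = 0, so x_i^SO = Σα_j = 5 for every i; X^SO = 10.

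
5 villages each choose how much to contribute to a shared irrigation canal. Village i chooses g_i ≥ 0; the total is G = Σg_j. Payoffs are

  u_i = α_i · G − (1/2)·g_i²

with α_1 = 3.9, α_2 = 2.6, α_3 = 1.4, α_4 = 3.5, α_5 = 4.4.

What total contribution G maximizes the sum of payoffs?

Planner FOC: ∂(Σu_j)/∂g_i = (Σα_j) − g_i = 0, so g_i^SO = Σα_j = 15.8 for every i; G^SO = 79.

79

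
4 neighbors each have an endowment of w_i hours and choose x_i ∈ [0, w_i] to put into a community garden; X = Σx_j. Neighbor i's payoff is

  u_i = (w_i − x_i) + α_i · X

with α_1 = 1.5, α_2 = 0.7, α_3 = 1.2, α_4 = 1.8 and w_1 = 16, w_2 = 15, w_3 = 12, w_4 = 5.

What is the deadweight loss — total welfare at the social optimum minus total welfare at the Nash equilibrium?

63

∂u_i/∂x_i = α_i − 1, so neighbor i contributes w_i if α_i > 1, else 0.
α_i > 1 for i ∈ {1, 3, 4}; NE contributions (16, 0, 12, 5), X = 33.
W^NE = Σw_i − X^NE + (Σα_i)·X^NE = 48 + 4.2·33 = 186.6.
Planner: ∂(Σu_j)/∂x_i = Σα_j − 1 = 4.2 > 0, so everyone contributes w_i; X^SO = 48, W^SO = 48 + 4.2·48 = 249.6.
Deadweight loss = 63.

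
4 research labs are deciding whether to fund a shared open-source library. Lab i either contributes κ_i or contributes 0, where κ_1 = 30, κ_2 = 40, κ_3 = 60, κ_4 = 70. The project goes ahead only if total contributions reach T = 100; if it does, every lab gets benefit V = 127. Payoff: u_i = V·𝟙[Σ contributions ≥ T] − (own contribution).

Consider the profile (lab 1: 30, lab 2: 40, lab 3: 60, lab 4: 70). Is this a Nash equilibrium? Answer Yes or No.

No

Total = 200 ≥ 100: provided.
Lab 1 (pledges 30, payoff 97): dropping to 0 → total 170, payoff 127. Profitable deviation.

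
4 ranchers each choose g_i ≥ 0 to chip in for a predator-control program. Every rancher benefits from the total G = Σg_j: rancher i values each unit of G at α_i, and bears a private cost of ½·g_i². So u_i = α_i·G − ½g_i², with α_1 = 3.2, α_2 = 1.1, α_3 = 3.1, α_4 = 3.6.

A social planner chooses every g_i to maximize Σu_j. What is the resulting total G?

Planner FOC: ∂(Σu_j)/∂g_i = (Σα_j) − g_i = 0, so g_i^SO = Σα_j = 11 for every i; G^SO = 44.

44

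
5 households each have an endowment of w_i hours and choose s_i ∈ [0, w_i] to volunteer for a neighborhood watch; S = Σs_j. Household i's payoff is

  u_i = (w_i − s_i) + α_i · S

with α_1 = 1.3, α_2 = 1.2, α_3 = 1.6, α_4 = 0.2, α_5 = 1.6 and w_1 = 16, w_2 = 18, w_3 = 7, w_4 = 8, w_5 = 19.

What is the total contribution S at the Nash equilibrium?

60

∂u_i/∂s_i = α_i − 1, so household i contributes w_i if α_i > 1, else 0.
α_i > 1 for i ∈ {1, 2, 3, 5}; NE contributions (16, 18, 7, 0, 19), S = 60.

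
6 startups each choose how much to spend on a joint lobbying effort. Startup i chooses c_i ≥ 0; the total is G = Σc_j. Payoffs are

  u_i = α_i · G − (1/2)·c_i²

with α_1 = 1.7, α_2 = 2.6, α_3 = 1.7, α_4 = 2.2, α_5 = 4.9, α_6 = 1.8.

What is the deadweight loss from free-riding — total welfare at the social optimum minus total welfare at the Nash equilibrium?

Startup i's FOC: ∂u_i/∂c_i = α_i − c_i = 0, so c_i* = α_i.
NE contributions = (1.7, 2.6, 1.7, 2.2, 4.9, 1.8); G = 14.9.
W^NE = (Σα)·G − ½Σα_i² = 14.9² − ½·44.63 = 199.695.
Planner sets c_i = Σα_j = 14.9 for every i, so G^SO = 6·14.9 = 89.4.
W^SO = (Σα)·G^SO − ½·6·(Σα)² = (6/2)·14.9² = 666.03.
Deadweight loss = W^SO − W^NE = 466.335.

466.335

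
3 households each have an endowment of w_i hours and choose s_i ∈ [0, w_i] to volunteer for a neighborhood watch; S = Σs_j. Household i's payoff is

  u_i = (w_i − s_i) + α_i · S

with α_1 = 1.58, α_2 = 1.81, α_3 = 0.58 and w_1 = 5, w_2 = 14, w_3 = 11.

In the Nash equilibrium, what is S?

∂u_i/∂s_i = α_i − 1, so household i contributes w_i if α_i > 1, else 0.
α_i > 1 for i ∈ {1, 2}; NE contributions (5, 14, 0), S = 19.

19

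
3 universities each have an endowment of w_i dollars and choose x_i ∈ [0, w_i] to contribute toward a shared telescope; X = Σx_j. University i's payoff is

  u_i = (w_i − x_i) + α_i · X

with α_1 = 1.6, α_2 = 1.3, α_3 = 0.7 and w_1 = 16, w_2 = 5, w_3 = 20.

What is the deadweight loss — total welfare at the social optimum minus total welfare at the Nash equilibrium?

52

∂u_i/∂x_i = α_i − 1, so university i contributes w_i if α_i > 1, else 0.
α_i > 1 for i ∈ {1, 2}; NE contributions (16, 5, 0), X = 21.
W^NE = Σw_i − X^NE + (Σα_i)·X^NE = 41 + 2.6·21 = 95.6.
Planner: ∂(Σu_j)/∂x_i = Σα_j − 1 = 2.6 > 0, so everyone contributes w_i; X^SO = 41, W^SO = 41 + 2.6·41 = 147.6.
Deadweight loss = 52.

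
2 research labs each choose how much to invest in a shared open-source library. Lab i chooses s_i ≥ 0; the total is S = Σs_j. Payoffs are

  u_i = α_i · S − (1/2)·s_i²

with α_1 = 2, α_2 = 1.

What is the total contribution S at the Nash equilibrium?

3

Lab i's FOC: ∂u_i/∂s_i = α_i − s_i = 0, so s_i* = α_i.
NE contributions = (2, 1); S = 3.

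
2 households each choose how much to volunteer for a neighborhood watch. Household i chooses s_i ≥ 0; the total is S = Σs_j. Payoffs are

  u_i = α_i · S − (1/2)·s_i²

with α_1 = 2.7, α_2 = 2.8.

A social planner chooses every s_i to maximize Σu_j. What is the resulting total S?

11

Planner FOC: ∂(Σu_j)/∂s_i = (Σα_j) − s_i = 0, so s_i^SO = Σα_j = 5.5 for every i; S^SO = 11.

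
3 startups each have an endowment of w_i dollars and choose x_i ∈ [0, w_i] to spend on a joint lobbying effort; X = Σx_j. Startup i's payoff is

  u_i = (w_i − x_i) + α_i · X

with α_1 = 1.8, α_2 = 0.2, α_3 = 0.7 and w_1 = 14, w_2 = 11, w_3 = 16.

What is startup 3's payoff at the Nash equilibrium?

25.8

∂u_i/∂x_i = α_i − 1, so startup i contributes w_i if α_i > 1, else 0.
α_i > 1 for i ∈ {1}; NE contributions (14, 0, 0), X = 14.
u_3 = (16 − 0) + 0.7·14 = 25.8.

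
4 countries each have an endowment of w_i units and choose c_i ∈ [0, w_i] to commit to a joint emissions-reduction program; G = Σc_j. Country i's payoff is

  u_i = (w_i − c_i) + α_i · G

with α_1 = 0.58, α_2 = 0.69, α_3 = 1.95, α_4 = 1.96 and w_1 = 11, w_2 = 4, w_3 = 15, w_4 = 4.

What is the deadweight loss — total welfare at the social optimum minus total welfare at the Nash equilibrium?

62.7

∂u_i/∂c_i = α_i − 1, so country i contributes w_i if α_i > 1, else 0.
α_i > 1 for i ∈ {3, 4}; NE contributions (0, 0, 15, 4), G = 19.
W^NE = Σw_i − G^NE + (Σα_i)·G^NE = 34 + 4.18·19 = 113.42.
Planner: ∂(Σu_j)/∂c_i = Σα_j − 1 = 4.18 > 0, so everyone contributes w_i; G^SO = 34, W^SO = 34 + 4.18·34 = 176.12.
Deadweight loss = 62.7.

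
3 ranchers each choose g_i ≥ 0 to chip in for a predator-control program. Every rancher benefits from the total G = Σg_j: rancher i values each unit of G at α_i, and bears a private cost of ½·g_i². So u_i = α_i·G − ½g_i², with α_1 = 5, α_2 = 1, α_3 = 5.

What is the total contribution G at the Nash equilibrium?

Rancher i's FOC: ∂u_i/∂g_i = α_i − g_i = 0, so g_i* = α_i.
NE contributions = (5, 1, 5); G = 11.

11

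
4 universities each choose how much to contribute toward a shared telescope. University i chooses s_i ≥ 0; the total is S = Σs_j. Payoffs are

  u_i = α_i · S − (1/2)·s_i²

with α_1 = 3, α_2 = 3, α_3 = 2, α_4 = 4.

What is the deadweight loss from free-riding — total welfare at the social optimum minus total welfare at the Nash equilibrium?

University i's FOC: ∂u_i/∂s_i = α_i − s_i = 0, so s_i* = α_i.
NE contributions = (3, 3, 2, 4); S = 12.
W^NE = (Σα)·S − ½Σα_i² = 12² − ½·38 = 125.
Planner sets s_i = Σα_j = 12 for every i, so S^SO = 4·12 = 48.
W^SO = (Σα)·S^SO − ½·4·(Σα)² = (4/2)·12² = 288.
Deadweight loss = W^SO − W^NE = 163.

163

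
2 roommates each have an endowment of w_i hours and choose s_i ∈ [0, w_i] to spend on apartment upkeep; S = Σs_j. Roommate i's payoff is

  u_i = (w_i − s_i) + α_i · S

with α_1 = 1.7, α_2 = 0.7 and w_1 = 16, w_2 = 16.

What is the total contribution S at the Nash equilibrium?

∂u_i/∂s_i = α_i − 1, so roommate i contributes w_i if α_i > 1, else 0.
α_i > 1 for i ∈ {1}; NE contributions (16, 0), S = 16.

16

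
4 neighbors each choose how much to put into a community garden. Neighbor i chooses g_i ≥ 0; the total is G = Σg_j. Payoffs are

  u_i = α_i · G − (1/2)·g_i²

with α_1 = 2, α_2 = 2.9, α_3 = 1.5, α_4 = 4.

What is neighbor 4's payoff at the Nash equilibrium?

Neighbor i's FOC: ∂u_i/∂g_i = α_i − g_i = 0, so g_i* = α_i.
NE contributions = (2, 2.9, 1.5, 4); G = 10.4.
u_4 = α_4·G − ½·(g_4)² = 4·10.4 − ½·4² = 33.6.

33.6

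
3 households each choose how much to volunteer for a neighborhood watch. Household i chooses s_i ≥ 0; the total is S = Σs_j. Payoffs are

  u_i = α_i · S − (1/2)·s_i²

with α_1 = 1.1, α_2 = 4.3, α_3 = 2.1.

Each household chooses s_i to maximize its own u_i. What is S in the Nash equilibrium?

Household i's FOC: ∂u_i/∂s_i = α_i − s_i = 0, so s_i* = α_i.
NE contributions = (1.1, 4.3, 2.1); S = 7.5.

7.5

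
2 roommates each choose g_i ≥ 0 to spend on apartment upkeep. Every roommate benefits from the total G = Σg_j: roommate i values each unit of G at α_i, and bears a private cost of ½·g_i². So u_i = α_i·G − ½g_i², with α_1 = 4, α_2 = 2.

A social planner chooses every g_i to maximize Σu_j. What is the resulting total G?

12

Planner FOC: ∂(Σu_j)/∂g_i = (Σα_j) − g_i = 0, so g_i^SO = Σα_j = 6 for every i; G^SO = 12.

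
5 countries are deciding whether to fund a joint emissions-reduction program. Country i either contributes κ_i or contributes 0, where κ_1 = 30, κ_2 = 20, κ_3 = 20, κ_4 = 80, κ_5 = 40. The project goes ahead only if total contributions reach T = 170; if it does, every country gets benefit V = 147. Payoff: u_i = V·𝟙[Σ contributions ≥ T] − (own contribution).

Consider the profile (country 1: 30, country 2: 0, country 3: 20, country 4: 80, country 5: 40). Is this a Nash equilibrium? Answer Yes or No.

Total = 170 ≥ 170: provided.
Country 1 (pledges 30, payoff 117): dropping to 0 → total 140, payoff 0. No gain.
Country 2 (pledges 0, payoff 147): pledging 20 → total 190, payoff 127. No gain.
Country 3 (pledges 20, payoff 127): dropping to 0 → total 150, payoff 0. No gain.
Country 4 (pledges 80, payoff 67): dropping to 0 → total 90, payoff 0. No gain.
Country 5 (pledges 40, payoff 107): dropping to 0 → total 130, payoff 0. No gain.

Yes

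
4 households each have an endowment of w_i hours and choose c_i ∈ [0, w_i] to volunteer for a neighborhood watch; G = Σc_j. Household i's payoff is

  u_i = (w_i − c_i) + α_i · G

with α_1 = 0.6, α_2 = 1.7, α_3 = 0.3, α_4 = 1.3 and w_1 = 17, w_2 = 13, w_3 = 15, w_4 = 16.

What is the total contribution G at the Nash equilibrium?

29

∂u_i/∂c_i = α_i − 1, so household i contributes w_i if α_i > 1, else 0.
α_i > 1 for i ∈ {2, 4}; NE contributions (0, 13, 0, 16), G = 29.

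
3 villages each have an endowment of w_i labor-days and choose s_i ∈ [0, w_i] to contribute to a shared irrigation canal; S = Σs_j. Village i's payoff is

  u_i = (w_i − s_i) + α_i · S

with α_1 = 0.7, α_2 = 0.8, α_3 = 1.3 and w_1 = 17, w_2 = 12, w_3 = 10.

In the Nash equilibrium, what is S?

10

∂u_i/∂s_i = α_i − 1, so village i contributes w_i if α_i > 1, else 0.
α_i > 1 for i ∈ {3}; NE contributions (0, 0, 10), S = 10.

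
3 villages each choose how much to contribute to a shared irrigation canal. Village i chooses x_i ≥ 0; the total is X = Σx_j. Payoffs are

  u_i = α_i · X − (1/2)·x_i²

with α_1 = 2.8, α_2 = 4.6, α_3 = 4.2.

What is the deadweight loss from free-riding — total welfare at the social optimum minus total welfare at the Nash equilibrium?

90.6

Village i's FOC: ∂u_i/∂x_i = α_i − x_i = 0, so x_i* = α_i.
NE contributions = (2.8, 4.6, 4.2); X = 11.6.
W^NE = (Σα)·X − ½Σα_i² = 11.6² − ½·46.64 = 111.24.
Planner sets x_i = Σα_j = 11.6 for every i, so X^SO = 3·11.6 = 34.8.
W^SO = (Σα)·X^SO − ½·3·(Σα)² = (3/2)·11.6² = 201.84.
Deadweight loss = W^SO − W^NE = 90.6.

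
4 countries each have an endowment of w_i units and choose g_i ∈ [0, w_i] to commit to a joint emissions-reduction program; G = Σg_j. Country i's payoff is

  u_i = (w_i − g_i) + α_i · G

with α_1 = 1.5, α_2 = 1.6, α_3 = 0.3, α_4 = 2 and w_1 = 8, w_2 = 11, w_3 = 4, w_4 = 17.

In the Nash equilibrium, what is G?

36

∂u_i/∂g_i = α_i − 1, so country i contributes w_i if α_i > 1, else 0.
α_i > 1 for i ∈ {1, 2, 4}; NE contributions (8, 11, 0, 17), G = 36.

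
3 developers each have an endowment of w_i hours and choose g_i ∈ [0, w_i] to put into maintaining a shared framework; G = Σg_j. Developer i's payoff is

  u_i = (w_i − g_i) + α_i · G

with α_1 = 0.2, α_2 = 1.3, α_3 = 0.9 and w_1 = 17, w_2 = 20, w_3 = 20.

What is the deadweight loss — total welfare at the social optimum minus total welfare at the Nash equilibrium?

51.8

∂u_i/∂g_i = α_i − 1, so developer i contributes w_i if α_i > 1, else 0.
α_i > 1 for i ∈ {2}; NE contributions (0, 20, 0), G = 20.
W^NE = Σw_i − G^NE + (Σα_i)·G^NE = 57 + 1.4·20 = 85.
Planner: ∂(Σu_j)/∂g_i = Σα_j − 1 = 1.4 > 0, so everyone contributes w_i; G^SO = 57, W^SO = 57 + 1.4·57 = 136.8.
Deadweight loss = 51.8.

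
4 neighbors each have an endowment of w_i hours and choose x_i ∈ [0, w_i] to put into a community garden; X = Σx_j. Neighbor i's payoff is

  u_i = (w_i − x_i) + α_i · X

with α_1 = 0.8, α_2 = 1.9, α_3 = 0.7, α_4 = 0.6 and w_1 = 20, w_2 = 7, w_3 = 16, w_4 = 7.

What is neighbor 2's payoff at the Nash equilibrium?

13.3

∂u_i/∂x_i = α_i − 1, so neighbor i contributes w_i if α_i > 1, else 0.
α_i > 1 for i ∈ {2}; NE contributions (0, 7, 0, 0), X = 7.
u_2 = (7 − 7) + 1.9·7 = 13.3.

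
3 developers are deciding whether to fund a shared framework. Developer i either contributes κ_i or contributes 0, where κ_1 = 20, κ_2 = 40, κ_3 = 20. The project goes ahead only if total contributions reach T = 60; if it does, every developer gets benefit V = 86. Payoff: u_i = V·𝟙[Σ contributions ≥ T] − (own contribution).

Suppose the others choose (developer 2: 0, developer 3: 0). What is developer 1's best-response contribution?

Others' total = 0. Even contributing 20 gives 20 < 60: no benefit either way.
Best response: 0.

0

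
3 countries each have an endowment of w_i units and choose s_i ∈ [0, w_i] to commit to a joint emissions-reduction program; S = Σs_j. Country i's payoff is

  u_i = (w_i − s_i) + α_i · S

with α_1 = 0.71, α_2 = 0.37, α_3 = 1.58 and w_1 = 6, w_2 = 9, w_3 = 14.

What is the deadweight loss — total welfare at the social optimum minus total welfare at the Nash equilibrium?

∂u_i/∂s_i = α_i − 1, so country i contributes w_i if α_i > 1, else 0.
α_i > 1 for i ∈ {3}; NE contributions (0, 0, 14), S = 14.
W^NE = Σw_i − S^NE + (Σα_i)·S^NE = 29 + 1.66·14 = 52.24.
Planner: ∂(Σu_j)/∂s_i = Σα_j − 1 = 1.66 > 0, so everyone contributes w_i; S^SO = 29, W^SO = 29 + 1.66·29 = 77.14.
Deadweight loss = 24.9.

24.9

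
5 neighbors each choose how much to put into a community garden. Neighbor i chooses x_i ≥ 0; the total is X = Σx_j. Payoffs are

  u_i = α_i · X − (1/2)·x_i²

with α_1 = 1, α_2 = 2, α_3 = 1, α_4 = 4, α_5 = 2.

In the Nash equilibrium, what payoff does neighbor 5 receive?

18

Neighbor i's FOC: ∂u_i/∂x_i = α_i − x_i = 0, so x_i* = α_i.
NE contributions = (1, 2, 1, 4, 2); X = 10.
u_5 = α_5·X − ½·(x_5)² = 2·10 − ½·2² = 18.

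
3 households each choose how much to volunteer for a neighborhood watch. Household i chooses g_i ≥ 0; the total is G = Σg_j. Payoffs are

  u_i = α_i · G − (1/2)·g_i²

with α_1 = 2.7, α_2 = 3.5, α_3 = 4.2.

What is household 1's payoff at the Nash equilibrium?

24.435

Household i's FOC: ∂u_i/∂g_i = α_i − g_i = 0, so g_i* = α_i.
NE contributions = (2.7, 3.5, 4.2); G = 10.4.
u_1 = α_1·G − ½·(g_1)² = 2.7·10.4 − ½·2.7² = 24.435.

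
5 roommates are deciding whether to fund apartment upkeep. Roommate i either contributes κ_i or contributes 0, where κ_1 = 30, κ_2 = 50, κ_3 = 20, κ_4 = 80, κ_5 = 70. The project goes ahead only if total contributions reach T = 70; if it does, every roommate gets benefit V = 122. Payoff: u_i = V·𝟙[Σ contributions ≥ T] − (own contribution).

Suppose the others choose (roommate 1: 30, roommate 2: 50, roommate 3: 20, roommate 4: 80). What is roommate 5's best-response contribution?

0

Others' total = 180 ≥ 70; contributing adds cost 70 for no extra benefit.
Best response: 0.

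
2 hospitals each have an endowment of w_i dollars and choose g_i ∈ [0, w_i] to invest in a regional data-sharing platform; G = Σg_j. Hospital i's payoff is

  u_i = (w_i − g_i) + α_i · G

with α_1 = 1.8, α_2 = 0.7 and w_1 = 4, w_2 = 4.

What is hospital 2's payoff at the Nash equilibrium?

6.8

∂u_i/∂g_i = α_i − 1, so hospital i contributes w_i if α_i > 1, else 0.
α_i > 1 for i ∈ {1}; NE contributions (4, 0), G = 4.
u_2 = (4 − 0) + 0.7·4 = 6.8.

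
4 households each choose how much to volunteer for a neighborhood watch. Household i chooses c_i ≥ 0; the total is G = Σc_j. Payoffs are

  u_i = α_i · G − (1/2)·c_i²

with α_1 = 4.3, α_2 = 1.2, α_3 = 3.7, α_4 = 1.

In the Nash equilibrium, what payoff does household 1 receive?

34.615

Household i's FOC: ∂u_i/∂c_i = α_i − c_i = 0, so c_i* = α_i.
NE contributions = (4.3, 1.2, 3.7, 1); G = 10.2.
u_1 = α_1·G − ½·(c_1)² = 4.3·10.2 − ½·4.3² = 34.615.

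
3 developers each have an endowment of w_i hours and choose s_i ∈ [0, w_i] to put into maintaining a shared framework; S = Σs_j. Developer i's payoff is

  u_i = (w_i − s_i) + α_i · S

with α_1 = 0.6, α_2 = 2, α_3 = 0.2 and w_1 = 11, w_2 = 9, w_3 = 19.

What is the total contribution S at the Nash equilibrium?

∂u_i/∂s_i = α_i − 1, so developer i contributes w_i if α_i > 1, else 0.
α_i > 1 for i ∈ {2}; NE contributions (0, 9, 0), S = 9.

9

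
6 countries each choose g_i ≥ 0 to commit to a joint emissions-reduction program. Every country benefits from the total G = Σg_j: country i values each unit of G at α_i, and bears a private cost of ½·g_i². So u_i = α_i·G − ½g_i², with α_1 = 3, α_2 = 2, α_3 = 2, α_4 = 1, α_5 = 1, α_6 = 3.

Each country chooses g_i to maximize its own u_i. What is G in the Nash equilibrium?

Country i's FOC: ∂u_i/∂g_i = α_i − g_i = 0, so g_i* = α_i.
NE contributions = (3, 2, 2, 1, 1, 3); G = 12.

12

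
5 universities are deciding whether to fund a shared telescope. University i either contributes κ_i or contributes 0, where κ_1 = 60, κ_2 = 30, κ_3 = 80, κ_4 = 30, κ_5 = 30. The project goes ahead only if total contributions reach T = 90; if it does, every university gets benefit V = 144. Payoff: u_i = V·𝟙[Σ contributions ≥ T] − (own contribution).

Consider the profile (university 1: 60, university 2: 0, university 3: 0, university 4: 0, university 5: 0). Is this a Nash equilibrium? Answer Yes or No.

No

Total = 60 < 90: not provided.
University 1 (pledges 60, payoff -60): dropping to 0 → total 0, payoff 0. Profitable deviation.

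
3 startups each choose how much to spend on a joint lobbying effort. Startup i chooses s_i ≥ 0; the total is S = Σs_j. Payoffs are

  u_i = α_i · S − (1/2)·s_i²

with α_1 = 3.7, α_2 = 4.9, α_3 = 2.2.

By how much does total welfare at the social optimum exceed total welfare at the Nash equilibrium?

Startup i's FOC: ∂u_i/∂s_i = α_i − s_i = 0, so s_i* = α_i.
NE contributions = (3.7, 4.9, 2.2); S = 10.8.
W^NE = (Σα)·S − ½Σα_i² = 10.8² − ½·42.54 = 95.37.
Planner sets s_i = Σα_j = 10.8 for every i, so S^SO = 3·10.8 = 32.4.
W^SO = (Σα)·S^SO − ½·3·(Σα)² = (3/2)·10.8² = 174.96.
Deadweight loss = W^SO − W^NE = 79.59.

79.59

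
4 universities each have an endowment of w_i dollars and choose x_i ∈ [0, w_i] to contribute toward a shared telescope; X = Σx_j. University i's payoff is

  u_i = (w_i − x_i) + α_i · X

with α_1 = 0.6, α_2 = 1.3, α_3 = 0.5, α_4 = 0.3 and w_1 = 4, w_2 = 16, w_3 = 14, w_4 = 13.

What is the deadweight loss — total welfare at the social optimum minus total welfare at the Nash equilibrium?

∂u_i/∂x_i = α_i − 1, so university i contributes w_i if α_i > 1, else 0.
α_i > 1 for i ∈ {2}; NE contributions (0, 16, 0, 0), X = 16.
W^NE = Σw_i − X^NE + (Σα_i)·X^NE = 47 + 1.7·16 = 74.2.
Planner: ∂(Σu_j)/∂x_i = Σα_j − 1 = 1.7 > 0, so everyone contributes w_i; X^SO = 47, W^SO = 47 + 1.7·47 = 126.9.
Deadweight loss = 52.7.

52.7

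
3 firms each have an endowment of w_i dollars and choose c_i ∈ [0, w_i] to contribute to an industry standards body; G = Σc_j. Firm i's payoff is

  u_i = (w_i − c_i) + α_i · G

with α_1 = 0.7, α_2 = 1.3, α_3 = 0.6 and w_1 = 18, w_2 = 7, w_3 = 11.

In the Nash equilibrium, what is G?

∂u_i/∂c_i = α_i − 1, so firm i contributes w_i if α_i > 1, else 0.
α_i > 1 for i ∈ {2}; NE contributions (0, 7, 0), G = 7.

7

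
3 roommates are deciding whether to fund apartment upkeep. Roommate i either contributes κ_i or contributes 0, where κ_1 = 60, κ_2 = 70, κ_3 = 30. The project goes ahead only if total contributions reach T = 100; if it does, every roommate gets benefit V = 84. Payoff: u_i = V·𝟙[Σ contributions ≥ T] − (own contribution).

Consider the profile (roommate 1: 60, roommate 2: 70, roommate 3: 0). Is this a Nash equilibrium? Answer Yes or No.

Total = 130 ≥ 100: provided.
Roommate 1 (pledges 60, payoff 24): dropping to 0 → total 70, payoff 0. No gain.
Roommate 2 (pledges 70, payoff 14): dropping to 0 → total 60, payoff 0. No gain.
Roommate 3 (pledges 0, payoff 84): pledging 30 → total 160, payoff 54. No gain.

Yes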